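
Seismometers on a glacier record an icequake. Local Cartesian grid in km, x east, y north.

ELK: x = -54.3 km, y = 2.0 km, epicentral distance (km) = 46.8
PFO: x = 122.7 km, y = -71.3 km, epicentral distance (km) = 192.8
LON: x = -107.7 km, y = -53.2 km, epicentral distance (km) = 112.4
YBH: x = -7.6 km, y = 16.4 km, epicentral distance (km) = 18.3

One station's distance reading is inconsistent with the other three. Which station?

Solve using three stations at a time. Using ELK, LON, YBH (subtract circle equations pairwise → linear system) gives (x, y) ≈ (-7.6, -2.0).
Distances from that point to each station vs reported:
  ELK: calculated 46.8 vs reported 46.8 → residual 0.0 km
  PFO: calculated 147.6 vs reported 192.8 → residual 45.2 km
  LON: calculated 112.4 vs reported 112.4 → residual 0.0 km
  YBH: calculated 18.4 vs reported 18.3 → residual 0.1 km
ELK, LON, YBH are mutually consistent (residuals ≈ 0); PFO is off by 45.2 km.

PFO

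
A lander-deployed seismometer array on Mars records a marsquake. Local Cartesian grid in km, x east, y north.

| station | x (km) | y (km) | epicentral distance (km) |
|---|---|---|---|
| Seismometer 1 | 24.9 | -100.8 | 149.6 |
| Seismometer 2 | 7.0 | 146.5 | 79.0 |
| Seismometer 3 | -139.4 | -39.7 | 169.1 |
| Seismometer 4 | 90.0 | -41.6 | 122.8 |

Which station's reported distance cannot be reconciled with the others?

Seismometer 2

Solve using three stations at a time. Using Seismometer 1, Seismometer 3, Seismometer 4 (subtract circle equations pairwise → linear system) gives (x, y) ≈ (5.5, 47.6).
Distances from that point to each station vs reported:
  Seismometer 1: calculated 149.7 vs reported 149.6 → residual 0.1 km
  Seismometer 2: calculated 98.9 vs reported 79.0 → residual 19.9 km
  Seismometer 3: calculated 169.2 vs reported 169.1 → residual 0.1 km
  Seismometer 4: calculated 122.9 vs reported 122.8 → residual 0.1 km
Seismometer 1, Seismometer 3, Seismometer 4 are mutually consistent (residuals ≈ 0); Seismometer 2 is off by 19.9 km.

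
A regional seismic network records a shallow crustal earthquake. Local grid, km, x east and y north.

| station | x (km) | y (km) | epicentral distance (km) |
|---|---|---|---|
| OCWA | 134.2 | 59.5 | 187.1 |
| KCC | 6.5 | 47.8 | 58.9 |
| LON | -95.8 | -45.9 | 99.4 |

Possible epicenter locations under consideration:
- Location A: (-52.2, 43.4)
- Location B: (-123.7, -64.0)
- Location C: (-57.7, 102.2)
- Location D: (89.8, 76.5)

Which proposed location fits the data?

For each candidate, compare |candidate − station| to the reported distance:
Location A: residuals OCWA 0.0, KCC 0.0, LON 0.0 → max 0.0 km
Location B: residuals OCWA 98.8, KCC 112.7, LON 66.1 → max 112.7 km
Location C: residuals OCWA 9.5, KCC 25.2, LON 53.5 → max 53.5 km
Location D: residuals OCWA 139.6, KCC 29.2, LON 122.9 → max 139.6 km
Only Location A has all residuals ≈ 0.

Location A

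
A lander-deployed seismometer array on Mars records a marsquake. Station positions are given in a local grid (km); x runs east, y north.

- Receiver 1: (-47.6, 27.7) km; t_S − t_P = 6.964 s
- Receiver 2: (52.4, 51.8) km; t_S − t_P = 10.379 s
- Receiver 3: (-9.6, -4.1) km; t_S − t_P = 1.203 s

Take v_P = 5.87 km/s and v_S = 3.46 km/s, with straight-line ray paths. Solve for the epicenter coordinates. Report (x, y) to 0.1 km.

-5.8 km east, -13.5 km north

Distance from S−P lag: d = Δt · v_P v_S / (v_P − v_S) = Δt · (5.87·3.46)/(5.87−3.46) ≈ 8.4275·Δt.
So d_Receiver 1 = 58.69, d_Receiver 2 = 87.47, d_Receiver 3 = 10.14 km.
Circle about each station: (x + 47.6)² + (y − 27.7)² = 58.69²; (x − 52.4)² + (y − 51.8)² = 87.47²; (x + 9.6)² + (y + 4.1)² = 10.14².
Subtracting pairs of circle equations eliminates x²+y² and gives linear equations (the radical axes):
200.0 x + 48.2 y = -1810.53
76.0 x − 63.6 y = 417.62
Solving the 2×2 system: x ≈ -5.8, y ≈ -13.5 km.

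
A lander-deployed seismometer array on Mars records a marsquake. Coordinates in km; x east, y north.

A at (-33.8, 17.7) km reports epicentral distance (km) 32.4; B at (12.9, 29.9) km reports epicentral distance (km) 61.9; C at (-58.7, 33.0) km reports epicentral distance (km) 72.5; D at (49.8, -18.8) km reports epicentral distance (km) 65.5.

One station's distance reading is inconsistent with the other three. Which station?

A

Solve using three stations at a time. Using B, C, D (subtract circle equations pairwise → linear system) gives (x, y) ≈ (-15.4, -25.2).
Distances from that point to each station vs reported:
  A: calculated 46.6 vs reported 32.4 → residual 14.2 km
  B: calculated 61.9 vs reported 61.9 → residual 0.0 km
  C: calculated 72.5 vs reported 72.5 → residual 0.0 km
  D: calculated 65.5 vs reported 65.5 → residual 0.0 km
B, C, D are mutually consistent (residuals ≈ 0); A is off by 14.2 km.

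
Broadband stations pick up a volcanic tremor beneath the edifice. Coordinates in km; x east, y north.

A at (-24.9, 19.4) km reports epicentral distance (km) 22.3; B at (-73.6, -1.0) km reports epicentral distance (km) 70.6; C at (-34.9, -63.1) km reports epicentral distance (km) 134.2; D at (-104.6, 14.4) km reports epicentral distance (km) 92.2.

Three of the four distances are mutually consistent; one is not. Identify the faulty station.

Solve using three stations at a time. Using A, B, D (subtract circle equations pairwise → linear system) gives (x, y) ≈ (-16.0, 39.7).
Distances from that point to each station vs reported:
  A: calculated 22.2 vs reported 22.3 → residual 0.1 km
  B: calculated 70.6 vs reported 70.6 → residual 0.0 km
  C: calculated 104.6 vs reported 134.2 → residual 29.6 km
  D: calculated 92.2 vs reported 92.2 → residual 0.0 km
A, B, D are mutually consistent (residuals ≈ 0); C is off by 29.6 km.

C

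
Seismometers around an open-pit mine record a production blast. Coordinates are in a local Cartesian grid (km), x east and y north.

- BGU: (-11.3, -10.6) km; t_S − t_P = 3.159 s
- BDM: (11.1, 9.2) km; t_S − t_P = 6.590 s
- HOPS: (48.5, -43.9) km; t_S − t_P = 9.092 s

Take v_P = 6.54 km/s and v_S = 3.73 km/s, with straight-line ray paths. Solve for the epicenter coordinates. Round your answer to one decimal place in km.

Distance from S−P lag: d = Δt · v_P v_S / (v_P − v_S) = Δt · (6.54·3.73)/(6.54−3.73) ≈ 8.6812·Δt.
So d_BGU = 27.42, d_BDM = 57.21, d_HOPS = 78.93 km.
Circle about each station: (x + 11.3)² + (y + 10.6)² = 27.42²; (x − 11.1)² + (y − 9.2)² = 57.21²; (x − 48.5)² + (y + 43.9)² = 78.93².
Subtracting pairs of circle equations eliminates x²+y² and gives linear equations (the radical axes):
44.8 x + 39.6 y = -2553.33
119.6 x − 66.6 y = -1438.68
Solving the 2×2 system: x ≈ -29.4, y ≈ -31.2 km.
Check against BGU (with the unrounded x, y): √((x + 11.3)²+(y + 10.6)²) = 27.43 ≈ 27.42 km. ✓

(-29.4, -31.2)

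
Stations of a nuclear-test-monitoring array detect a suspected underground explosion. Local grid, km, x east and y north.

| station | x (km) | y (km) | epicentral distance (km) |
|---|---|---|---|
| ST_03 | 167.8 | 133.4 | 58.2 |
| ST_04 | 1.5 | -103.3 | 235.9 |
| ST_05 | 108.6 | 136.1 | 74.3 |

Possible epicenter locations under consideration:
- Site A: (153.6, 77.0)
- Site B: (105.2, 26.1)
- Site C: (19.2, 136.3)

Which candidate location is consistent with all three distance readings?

For each candidate, compare |candidate − station| to the reported distance:
Site A: residuals ST_03 0.0, ST_04 0.0, ST_05 0.0 → max 0.0 km
Site B: residuals ST_03 66.0, ST_04 70.1, ST_05 35.8 → max 70.1 km
Site C: residuals ST_03 90.4, ST_04 4.4, ST_05 15.1 → max 90.4 km
Only Site A has all residuals ≈ 0.

Site A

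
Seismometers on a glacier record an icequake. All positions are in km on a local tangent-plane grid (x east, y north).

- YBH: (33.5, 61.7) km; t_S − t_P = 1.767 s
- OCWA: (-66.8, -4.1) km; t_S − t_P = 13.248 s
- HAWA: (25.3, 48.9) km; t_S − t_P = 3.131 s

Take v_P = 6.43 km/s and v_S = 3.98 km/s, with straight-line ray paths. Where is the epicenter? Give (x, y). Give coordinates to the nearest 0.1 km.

(49.5, 70.9)

Distance from S−P lag: d = Δt · v_P v_S / (v_P − v_S) = Δt · (6.43·3.98)/(6.43−3.98) ≈ 10.4455·Δt.
So d_YBH = 18.46, d_OCWA = 138.38, d_HAWA = 32.70 km.
Circle about each station: (x − 33.5)² + (y − 61.7)² = 18.46²; (x + 66.8)² + (y + 4.1)² = 138.38²; (x − 25.3)² + (y − 48.9)² = 32.70².
Subtracting the YBH equation from the OCWA and HAWA equations removes the quadratic terms:
-200.6 x − 131.6 y = -19258.34
-16.4 x − 25.6 y = -2626.36
Solving the 2×2 system: x ≈ 49.5, y ≈ 70.9 km.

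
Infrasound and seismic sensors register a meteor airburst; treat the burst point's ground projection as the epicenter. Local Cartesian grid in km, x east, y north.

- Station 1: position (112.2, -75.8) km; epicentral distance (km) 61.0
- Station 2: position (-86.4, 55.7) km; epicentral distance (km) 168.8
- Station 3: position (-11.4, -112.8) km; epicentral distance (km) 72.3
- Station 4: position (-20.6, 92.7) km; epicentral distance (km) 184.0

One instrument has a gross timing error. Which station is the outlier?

Station 2

Solve using three stations at a time. Using Station 1, Station 3, Station 4 (subtract circle equations pairwise → linear system) gives (x, y) ≈ (51.2, -76.7).
Distances from that point to each station vs reported:
  Station 1: calculated 61.0 vs reported 61.0 → residual 0.0 km
  Station 2: calculated 191.0 vs reported 168.8 → residual 22.2 km
  Station 3: calculated 72.3 vs reported 72.3 → residual 0.0 km
  Station 4: calculated 184.0 vs reported 184.0 → residual 0.0 km
Station 1, Station 3, Station 4 are mutually consistent (residuals ≈ 0); Station 2 is off by 22.2 km.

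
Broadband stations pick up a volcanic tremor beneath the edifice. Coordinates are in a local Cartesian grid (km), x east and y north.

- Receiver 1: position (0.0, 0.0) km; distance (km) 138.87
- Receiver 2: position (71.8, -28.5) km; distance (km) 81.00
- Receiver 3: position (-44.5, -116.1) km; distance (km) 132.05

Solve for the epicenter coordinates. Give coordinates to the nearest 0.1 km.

Circle about each station: x² + y² = 138.87²; (x − 71.8)² + (y + 28.5)² = 81.00²; (x + 44.5)² + (y + 116.1)² = 132.05².
Subtracting the Receiver 1 equation from the Receiver 2 and Receiver 3 equations removes the quadratic terms:
143.6 x − 57.0 y = 18691.37
-89.0 x − 232.2 y = 17307.13
Solving the 2×2 system: x ≈ 87.3, y ≈ -108.0 km.
Check against Receiver 1 (with the unrounded x, y): √(x²+y²) = 138.86 ≈ 138.87 km. ✓

87.3 km east, -108.0 km north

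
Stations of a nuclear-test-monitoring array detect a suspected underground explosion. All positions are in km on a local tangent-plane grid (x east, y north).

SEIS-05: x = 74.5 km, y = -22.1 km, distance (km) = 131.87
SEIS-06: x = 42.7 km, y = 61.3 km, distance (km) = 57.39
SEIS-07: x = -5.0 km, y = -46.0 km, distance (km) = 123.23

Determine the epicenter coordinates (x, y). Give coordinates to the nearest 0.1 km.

Circle about each station: (x − 74.5)² + (y + 22.1)² = 131.87²; (x − 42.7)² + (y − 61.3)² = 57.39²; (x + 5.0)² + (y + 46.0)² = 123.23².
Subtracting the SEIS-05 equation from the SEIS-06 and SEIS-07 equations removes the quadratic terms:
-63.6 x + 166.8 y = 13638.40
-159.0 x − 47.8 y = -1693.60
Solving the 2×2 system: x ≈ -12.5, y ≈ 77.0 km.
Check against SEIS-05 (with the unrounded x, y): √((x − 74.5)²+(y + 22.1)²) = 131.87 ≈ 131.87 km. ✓

(-12.5, 77.0)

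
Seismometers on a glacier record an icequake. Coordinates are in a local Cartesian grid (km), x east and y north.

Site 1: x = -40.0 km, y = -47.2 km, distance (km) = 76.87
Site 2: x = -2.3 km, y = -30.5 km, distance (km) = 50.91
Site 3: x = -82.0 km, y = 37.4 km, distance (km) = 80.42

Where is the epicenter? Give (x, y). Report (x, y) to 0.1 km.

Circle about each station: (x + 40.0)² + (y + 47.2)² = 76.87²; (x + 2.3)² + (y + 30.5)² = 50.91²; (x + 82.0)² + (y − 37.4)² = 80.42².
Subtracting pairs of circle equations eliminates x²+y² and gives linear equations (the radical axes):
75.4 x + 33.4 y = 424.87
-84.0 x + 169.2 y = 3736.54
Solving the 2×2 system: x ≈ -3.4, y ≈ 20.4 km.
Check against Site 1 (with the unrounded x, y): √((x + 40.0)²+(y + 47.2)²) = 76.87 ≈ 76.87 km. ✓

(-3.4, 20.4)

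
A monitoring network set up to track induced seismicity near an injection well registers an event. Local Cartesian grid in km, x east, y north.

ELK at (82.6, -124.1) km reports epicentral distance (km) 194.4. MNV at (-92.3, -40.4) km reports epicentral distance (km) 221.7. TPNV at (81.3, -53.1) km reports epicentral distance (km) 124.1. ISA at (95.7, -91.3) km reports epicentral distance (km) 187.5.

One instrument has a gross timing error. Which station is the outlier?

ISA

Solve using three stations at a time. Using ELK, MNV, TPNV (subtract circle equations pairwise → linear system) gives (x, y) ≈ (100.2, 69.4).
Distances from that point to each station vs reported:
  ELK: calculated 194.3 vs reported 194.4 → residual 0.1 km
  MNV: calculated 221.6 vs reported 221.7 → residual 0.1 km
  TPNV: calculated 124.0 vs reported 124.1 → residual 0.1 km
  ISA: calculated 160.8 vs reported 187.5 → residual 26.7 km
ELK, MNV, TPNV are mutually consistent (residuals ≈ 0); ISA is off by 26.7 km.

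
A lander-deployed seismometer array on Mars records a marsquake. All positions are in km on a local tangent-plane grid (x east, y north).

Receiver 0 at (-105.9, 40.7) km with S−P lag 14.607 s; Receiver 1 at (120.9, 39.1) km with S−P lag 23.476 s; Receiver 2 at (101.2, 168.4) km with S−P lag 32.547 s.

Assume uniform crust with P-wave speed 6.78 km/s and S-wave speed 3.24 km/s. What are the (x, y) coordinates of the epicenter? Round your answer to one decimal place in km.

-21.4 km east, 7.9 km north

Distance from S−P lag: d = Δt · v_P v_S / (v_P − v_S) = Δt · (6.78·3.24)/(6.78−3.24) ≈ 6.2054·Δt.
So d_Receiver 0 = 90.64, d_Receiver 1 = 145.68, d_Receiver 2 = 201.97 km.
Circle about each station: (x + 105.9)² + (y − 40.7)² = 90.64²; (x − 120.9)² + (y − 39.1)² = 145.68²; (x − 101.2)² + (y − 168.4)² = 201.97².
Subtracting pairs of circle equations eliminates x²+y² and gives linear equations (the radical axes):
453.6 x − 3.2 y = -9732.73
414.2 x + 255.4 y = -6847.57
Solving the 2×2 system: x ≈ -21.4, y ≈ 7.9 km.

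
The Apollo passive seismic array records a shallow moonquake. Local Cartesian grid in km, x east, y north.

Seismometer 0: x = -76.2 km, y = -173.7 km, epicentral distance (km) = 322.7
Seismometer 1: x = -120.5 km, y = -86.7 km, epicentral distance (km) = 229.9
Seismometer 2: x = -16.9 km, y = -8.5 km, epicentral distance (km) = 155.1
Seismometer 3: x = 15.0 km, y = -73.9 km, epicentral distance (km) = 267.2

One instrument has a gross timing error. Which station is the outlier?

Seismometer 2

Solve using three stations at a time. Using Seismometer 0, Seismometer 1, Seismometer 3 (subtract circle equations pairwise → linear system) gives (x, y) ≈ (-142.2, 142.2).
Distances from that point to each station vs reported:
  Seismometer 0: calculated 322.7 vs reported 322.7 → residual 0.0 km
  Seismometer 1: calculated 229.9 vs reported 229.9 → residual 0.0 km
  Seismometer 2: calculated 196.0 vs reported 155.1 → residual 40.9 km
  Seismometer 3: calculated 267.2 vs reported 267.2 → residual 0.0 km
Seismometer 0, Seismometer 1, Seismometer 3 are mutually consistent (residuals ≈ 0); Seismometer 2 is off by 40.9 km.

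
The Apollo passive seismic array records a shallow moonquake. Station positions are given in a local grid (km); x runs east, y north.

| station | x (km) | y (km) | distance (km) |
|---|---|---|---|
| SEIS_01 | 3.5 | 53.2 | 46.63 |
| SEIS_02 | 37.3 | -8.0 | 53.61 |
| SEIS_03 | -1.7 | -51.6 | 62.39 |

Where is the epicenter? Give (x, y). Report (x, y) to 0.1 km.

Circle about each station: (x − 3.5)² + (y − 53.2)² = 46.63²; (x − 37.3)² + (y + 8.0)² = 53.61²; (x + 1.7)² + (y + 51.6)² = 62.39².
Subtracting the SEIS_01 equation from the SEIS_02 and SEIS_03 equations removes the quadratic terms:
67.6 x − 122.4 y = -2086.88
-10.4 x − 209.6 y = -1895.20
Solving the 2×2 system: x ≈ -13.3, y ≈ 9.7 km.
Check against SEIS_01 (with the unrounded x, y): √((x − 3.5)²+(y − 53.2)²) = 46.63 ≈ 46.63 km. ✓

-13.3 km east, 9.7 km north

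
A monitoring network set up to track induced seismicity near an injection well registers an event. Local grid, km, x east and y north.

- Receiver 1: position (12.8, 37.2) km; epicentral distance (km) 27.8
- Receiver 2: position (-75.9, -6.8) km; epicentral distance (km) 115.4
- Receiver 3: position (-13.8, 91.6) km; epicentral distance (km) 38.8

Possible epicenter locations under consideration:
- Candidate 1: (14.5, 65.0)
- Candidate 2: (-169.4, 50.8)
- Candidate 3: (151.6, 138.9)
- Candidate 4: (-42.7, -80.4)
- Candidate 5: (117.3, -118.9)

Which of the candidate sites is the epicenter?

For each candidate, compare |candidate − station| to the reported distance:
Candidate 1: residuals Receiver 1 0.1, Receiver 2 0.0, Receiver 3 0.0 → max 0.1 km
Candidate 2: residuals Receiver 1 154.9, Receiver 2 5.6, Receiver 3 122.1 → max 154.9 km
Candidate 3: residuals Receiver 1 144.3, Receiver 2 154.8, Receiver 3 133.2 → max 154.8 km
Candidate 4: residuals Receiver 1 102.2, Receiver 2 34.7, Receiver 3 135.6 → max 135.6 km
Candidate 5: residuals Receiver 1 160.0, Receiver 2 108.0, Receiver 3 209.2 → max 209.2 km
Only Candidate 1 has all residuals ≈ 0.

Candidate 1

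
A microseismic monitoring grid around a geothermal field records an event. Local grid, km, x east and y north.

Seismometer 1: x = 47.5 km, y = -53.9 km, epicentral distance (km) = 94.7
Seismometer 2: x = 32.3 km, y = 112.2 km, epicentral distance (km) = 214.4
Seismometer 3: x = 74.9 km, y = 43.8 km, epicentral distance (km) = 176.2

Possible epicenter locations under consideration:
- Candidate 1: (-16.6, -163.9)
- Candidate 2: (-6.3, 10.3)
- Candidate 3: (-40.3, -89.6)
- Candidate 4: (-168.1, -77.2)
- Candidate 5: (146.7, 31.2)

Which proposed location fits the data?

Candidate 3

For each candidate, compare |candidate − station| to the reported distance:
Candidate 1: residuals Seismometer 1 32.6, Seismometer 2 66.0, Seismometer 3 50.8 → max 66.0 km
Candidate 2: residuals Seismometer 1 10.9, Seismometer 2 105.4, Seismometer 3 88.4 → max 105.4 km
Candidate 3: residuals Seismometer 1 0.1, Seismometer 2 0.1, Seismometer 3 0.1 → max 0.1 km
Candidate 4: residuals Seismometer 1 122.2, Seismometer 2 61.3, Seismometer 3 95.3 → max 122.2 km
Candidate 5: residuals Seismometer 1 36.0, Seismometer 2 74.2, Seismometer 3 103.3 → max 103.3 km
Only Candidate 3 has all residuals ≈ 0.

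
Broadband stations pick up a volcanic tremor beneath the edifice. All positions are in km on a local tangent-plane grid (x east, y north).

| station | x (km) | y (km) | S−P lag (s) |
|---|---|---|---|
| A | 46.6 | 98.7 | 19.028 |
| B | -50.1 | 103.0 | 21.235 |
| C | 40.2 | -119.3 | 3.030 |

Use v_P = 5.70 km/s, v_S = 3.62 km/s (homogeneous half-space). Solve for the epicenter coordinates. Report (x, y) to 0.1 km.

Distance from S−P lag: d = Δt · v_P v_S / (v_P − v_S) = Δt · (5.70·3.62)/(5.70−3.62) ≈ 9.9202·Δt.
So d_A = 188.76, d_B = 210.66, d_C = 30.06 km.
Circle about each station: (x − 46.6)² + (y − 98.7)² = 188.76²; (x + 50.1)² + (y − 103.0)² = 210.66²; (x − 40.2)² + (y + 119.3)² = 30.06².
Subtracting pairs of circle equations eliminates x²+y² and gives linear equations (the radical axes):
-193.4 x + 8.6 y = -7541.54
-12.8 x − 436.0 y = 38662.01
Solving the 2×2 system: x ≈ 35.0, y ≈ -89.7 km.
Check against A (with the unrounded x, y): √((x − 46.6)²+(y − 98.7)²) = 188.76 ≈ 188.76 km. ✓

35.0 km east, -89.7 km north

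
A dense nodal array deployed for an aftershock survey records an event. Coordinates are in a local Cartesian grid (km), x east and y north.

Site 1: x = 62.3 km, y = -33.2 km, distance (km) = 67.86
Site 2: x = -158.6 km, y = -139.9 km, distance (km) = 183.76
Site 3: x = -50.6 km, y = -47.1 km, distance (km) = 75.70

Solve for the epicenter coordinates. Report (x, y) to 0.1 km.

Circle about each station: (x − 62.3)² + (y + 33.2)² = 67.86²; (x + 158.6)² + (y + 139.9)² = 183.76²; (x + 50.6)² + (y + 47.1)² = 75.70².
Subtracting pairs of circle equations eliminates x²+y² and gives linear equations (the radical axes):
-441.8 x − 213.4 y = 10579.68
-225.8 x − 27.8 y = -1330.27
Solving the 2×2 system: x ≈ 16.1, y ≈ -82.9 km.

x ≈ 16.1 km, y ≈ -82.9 km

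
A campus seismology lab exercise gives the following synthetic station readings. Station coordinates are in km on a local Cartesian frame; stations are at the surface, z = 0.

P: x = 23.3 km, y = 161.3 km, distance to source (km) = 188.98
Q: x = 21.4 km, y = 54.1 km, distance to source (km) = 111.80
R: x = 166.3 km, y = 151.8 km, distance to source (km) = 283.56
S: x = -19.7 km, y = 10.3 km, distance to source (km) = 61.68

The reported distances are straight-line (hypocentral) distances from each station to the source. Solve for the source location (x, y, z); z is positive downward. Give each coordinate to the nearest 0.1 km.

(-71.8, 1.1, 31.7)

Each station gives a sphere (x−x_i)² + (y−y_i)² + z² = d_i² (stations at z=0).
Subtracting the P sphere from Q and R: z² cancels, leaving linear equations in x and y:
-3.8 x − 214.4 y = 38.39
286.0 x − 19.0 y = -20554.48
Solving: x ≈ -71.796, y ≈ 1.093 km (keep extra digits for the depth step; rounded: -71.8, 1.1).
Then from the P sphere: z² = 188.98² − (x − 23.3)² − (y − 161.3)² with x = -71.796, y = 1.093, so z ≈ 31.685 ≈ 31.7 km.
Check against S (with the unrounded solution): distance 61.67 ≈ 61.68 km. ✓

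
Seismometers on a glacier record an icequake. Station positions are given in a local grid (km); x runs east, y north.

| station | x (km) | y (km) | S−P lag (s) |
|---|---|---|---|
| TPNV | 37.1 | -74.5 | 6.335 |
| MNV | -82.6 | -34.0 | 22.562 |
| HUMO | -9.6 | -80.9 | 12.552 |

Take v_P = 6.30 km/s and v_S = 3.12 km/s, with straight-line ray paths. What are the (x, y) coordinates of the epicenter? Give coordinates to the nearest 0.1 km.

x ≈ 56.7 km, y ≈ -40.6 km

Distance from S−P lag: d = Δt · v_P v_S / (v_P − v_S) = Δt · (6.30·3.12)/(6.30−3.12) ≈ 6.1811·Δt.
So d_TPNV = 39.16, d_MNV = 139.46, d_HUMO = 77.59 km.
Circle about each station: (x − 37.1)² + (y + 74.5)² = 39.16²; (x + 82.6)² + (y + 34.0)² = 139.46²; (x + 9.6)² + (y + 80.9)² = 77.59².
Subtracting pairs of circle equations eliminates x²+y² and gives linear equations (the radical axes):
-239.4 x + 81.0 y = -16863.49
-93.4 x − 12.8 y = -4776.39
Solving the 2×2 system: x ≈ 56.7, y ≈ -40.6 km.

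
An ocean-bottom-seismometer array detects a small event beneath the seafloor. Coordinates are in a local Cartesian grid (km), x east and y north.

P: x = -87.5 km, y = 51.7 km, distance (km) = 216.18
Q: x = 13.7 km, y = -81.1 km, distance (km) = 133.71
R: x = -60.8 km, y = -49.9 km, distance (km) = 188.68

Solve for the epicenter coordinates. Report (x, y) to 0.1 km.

(121.8, -2.4)

Circle about each station: (x + 87.5)² + (y − 51.7)² = 216.18²; (x − 13.7)² + (y + 81.1)² = 133.71²; (x + 60.8)² + (y + 49.9)² = 188.68².
Subtracting the P equation from the Q and R equations removes the quadratic terms:
202.4 x − 265.6 y = 25291.19
53.4 x − 203.2 y = 6991.16
Solving the 2×2 system: x ≈ 121.8, y ≈ -2.4 km.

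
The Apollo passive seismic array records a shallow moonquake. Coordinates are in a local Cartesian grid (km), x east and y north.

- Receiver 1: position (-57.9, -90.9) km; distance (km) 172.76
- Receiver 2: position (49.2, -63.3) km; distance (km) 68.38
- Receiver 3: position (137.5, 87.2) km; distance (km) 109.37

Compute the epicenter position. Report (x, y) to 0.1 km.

Circle about each station: (x + 57.9)² + (y + 90.9)² = 172.76²; (x − 49.2)² + (y + 63.3)² = 68.38²; (x − 137.5)² + (y − 87.2)² = 109.37².
Subtracting pairs of circle equations eliminates x²+y² and gives linear equations (the radical axes):
214.2 x + 55.2 y = 19982.50
390.8 x + 356.2 y = 32779.09
Solving the 2×2 system: x ≈ 97.0, y ≈ -14.4 km.

97.0 km east, -14.4 km north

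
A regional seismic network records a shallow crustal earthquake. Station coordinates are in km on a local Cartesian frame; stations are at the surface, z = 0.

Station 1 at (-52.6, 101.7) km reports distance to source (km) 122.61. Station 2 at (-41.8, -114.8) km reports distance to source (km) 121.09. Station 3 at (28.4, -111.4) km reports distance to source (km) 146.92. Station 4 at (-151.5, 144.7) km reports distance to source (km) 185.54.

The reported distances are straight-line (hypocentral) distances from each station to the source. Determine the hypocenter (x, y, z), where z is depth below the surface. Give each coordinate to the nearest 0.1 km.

Each station gives a sphere (x−x_i)² + (y−y_i)² + z² = d_i² (stations at z=0).
Subtracting the Station 1 sphere from Station 2 and Station 3: z² cancels, leaving linear equations in x and y:
21.6 x − 433.0 y = 2187.05
162.0 x − 426.2 y = -6445.40
Solving: x ≈ -61.093, y ≈ -8.099 km (keep extra digits for the depth step; rounded: -61.1, -8.1).
Then from the Station 1 sphere: z² = 122.61² − (x + 52.6)² − (y − 101.7)² with x = -61.093, y = -8.099, so z ≈ 53.900 ≈ 53.9 km.
Check against Station 4 (with the unrounded solution): distance 185.54 ≈ 185.54 km. ✓

x ≈ -61.1 km, y ≈ -8.1 km, depth ≈ 53.9 km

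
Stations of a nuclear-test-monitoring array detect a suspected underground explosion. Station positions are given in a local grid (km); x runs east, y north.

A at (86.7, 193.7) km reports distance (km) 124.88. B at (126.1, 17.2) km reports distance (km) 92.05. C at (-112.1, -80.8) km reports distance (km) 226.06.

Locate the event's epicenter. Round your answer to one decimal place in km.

(53.2, 73.4)

Circle about each station: (x − 86.7)² + (y − 193.7)² = 124.88²; (x − 126.1)² + (y − 17.2)² = 92.05²; (x + 112.1)² + (y + 80.8)² = 226.06².
Subtracting pairs of circle equations eliminates x²+y² and gives linear equations (the radical axes):
78.8 x − 353.0 y = -21717.72
-397.6 x − 549.0 y = -61449.64
Solving the 2×2 system: x ≈ 53.2, y ≈ 73.4 km.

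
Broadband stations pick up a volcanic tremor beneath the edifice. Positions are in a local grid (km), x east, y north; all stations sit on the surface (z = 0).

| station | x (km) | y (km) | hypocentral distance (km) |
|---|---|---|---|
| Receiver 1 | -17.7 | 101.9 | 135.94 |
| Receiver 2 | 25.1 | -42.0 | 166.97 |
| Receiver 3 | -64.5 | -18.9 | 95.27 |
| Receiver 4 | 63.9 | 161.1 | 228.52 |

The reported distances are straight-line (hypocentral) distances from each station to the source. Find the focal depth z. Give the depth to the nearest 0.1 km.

depth ≈ 69.1 km

Each station gives a sphere (x−x_i)² + (y−y_i)² + z² = d_i² (stations at z=0).
Subtracting the Receiver 1 sphere from Receiver 2 and Receiver 3: z² cancels, leaving linear equations in x and y:
85.6 x − 287.8 y = -17702.19
-93.6 x − 241.6 y = 3223.87
Solving: x ≈ -109.298, y ≈ 29.000 km (keep extra digits for the depth step; rounded: -109.3, 29.0).
Then from the Receiver 1 sphere: z² = 135.94² − (x + 17.7)² − (y − 101.9)² with x = -109.298, y = 29.000, so z ≈ 69.102 ≈ 69.1 km.
Check against Receiver 4 (with the unrounded solution): distance 228.52 ≈ 228.52 km. ✓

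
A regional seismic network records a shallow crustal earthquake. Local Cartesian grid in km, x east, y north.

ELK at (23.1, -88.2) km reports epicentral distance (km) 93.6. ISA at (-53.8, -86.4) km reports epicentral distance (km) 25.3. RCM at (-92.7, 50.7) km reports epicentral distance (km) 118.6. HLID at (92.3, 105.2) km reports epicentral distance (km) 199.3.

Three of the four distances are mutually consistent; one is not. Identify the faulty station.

Solve using three stations at a time. Using ELK, ISA, RCM (subtract circle equations pairwise → linear system) gives (x, y) ≈ (-67.6, -65.2).
Distances from that point to each station vs reported:
  ELK: calculated 93.6 vs reported 93.6 → residual 0.0 km
  ISA: calculated 25.3 vs reported 25.3 → residual 0.0 km
  RCM: calculated 118.6 vs reported 118.6 → residual 0.0 km
  HLID: calculated 233.7 vs reported 199.3 → residual 34.4 km
ELK, ISA, RCM are mutually consistent (residuals ≈ 0); HLID is off by 34.4 km.

HLID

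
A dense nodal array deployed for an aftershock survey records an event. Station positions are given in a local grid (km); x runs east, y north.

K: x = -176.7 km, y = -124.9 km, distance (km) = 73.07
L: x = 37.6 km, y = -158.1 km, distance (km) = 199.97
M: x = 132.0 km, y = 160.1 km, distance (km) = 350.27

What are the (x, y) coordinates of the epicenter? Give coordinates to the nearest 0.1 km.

Circle about each station: (x + 176.7)² + (y + 124.9)² = 73.07²; (x − 37.6)² + (y + 158.1)² = 199.97²; (x − 132.0)² + (y − 160.1)² = 350.27².
Subtracting the K equation from the L and M equations removes the quadratic terms:
428.6 x − 66.4 y = -55062.31
617.4 x + 570.0 y = -121116.74
Solving the 2×2 system: x ≈ -138.2, y ≈ -62.8 km.
Check against K (with the unrounded x, y): √((x + 176.7)²+(y + 124.9)²) = 73.07 ≈ 73.07 km. ✓

-138.2 km east, -62.8 km north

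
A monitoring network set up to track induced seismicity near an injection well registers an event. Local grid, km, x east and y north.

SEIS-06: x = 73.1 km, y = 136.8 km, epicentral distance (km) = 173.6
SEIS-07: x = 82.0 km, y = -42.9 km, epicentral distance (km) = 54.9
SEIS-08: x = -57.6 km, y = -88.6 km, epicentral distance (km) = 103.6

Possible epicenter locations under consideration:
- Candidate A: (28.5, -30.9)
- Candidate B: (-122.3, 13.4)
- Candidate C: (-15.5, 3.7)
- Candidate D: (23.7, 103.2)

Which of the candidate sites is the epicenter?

For each candidate, compare |candidate − station| to the reported distance:
Candidate A: residuals SEIS-06 0.1, SEIS-07 0.1, SEIS-08 0.0 → max 0.1 km
Candidate B: residuals SEIS-06 57.5, SEIS-07 157.0, SEIS-08 17.2 → max 157.0 km
Candidate C: residuals SEIS-06 13.7, SEIS-07 53.2, SEIS-08 2.2 → max 53.2 km
Candidate D: residuals SEIS-06 113.9, SEIS-07 102.4, SEIS-08 104.7 → max 113.9 km
Only Candidate A has all residuals ≈ 0.

Candidate A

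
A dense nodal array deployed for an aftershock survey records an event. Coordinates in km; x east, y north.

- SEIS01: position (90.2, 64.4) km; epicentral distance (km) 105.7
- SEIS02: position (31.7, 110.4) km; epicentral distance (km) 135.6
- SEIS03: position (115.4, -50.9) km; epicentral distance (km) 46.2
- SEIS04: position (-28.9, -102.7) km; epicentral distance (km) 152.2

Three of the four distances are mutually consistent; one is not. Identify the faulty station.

Solve using three stations at a time. Using SEIS02, SEIS03, SEIS04 (subtract circle equations pairwise → linear system) gives (x, y) ≈ (92.4, -10.8).
Distances from that point to each station vs reported:
  SEIS01: calculated 75.3 vs reported 105.7 → residual 30.4 km
  SEIS02: calculated 135.6 vs reported 135.6 → residual 0.0 km
  SEIS03: calculated 46.2 vs reported 46.2 → residual 0.0 km
  SEIS04: calculated 152.2 vs reported 152.2 → residual 0.0 km
SEIS02, SEIS03, SEIS04 are mutually consistent (residuals ≈ 0); SEIS01 is off by 30.4 km.

SEIS01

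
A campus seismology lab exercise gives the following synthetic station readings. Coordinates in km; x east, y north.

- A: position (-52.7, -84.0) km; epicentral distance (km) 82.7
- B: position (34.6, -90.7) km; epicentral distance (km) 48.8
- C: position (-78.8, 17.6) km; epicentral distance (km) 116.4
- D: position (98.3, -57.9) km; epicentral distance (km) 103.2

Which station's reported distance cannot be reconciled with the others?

D

Solve using three stations at a time. Using A, B, C (subtract circle equations pairwise → linear system) gives (x, y) ≈ (19.8, -44.2).
Distances from that point to each station vs reported:
  A: calculated 82.7 vs reported 82.7 → residual 0.0 km
  B: calculated 48.8 vs reported 48.8 → residual 0.0 km
  C: calculated 116.4 vs reported 116.4 → residual 0.0 km
  D: calculated 79.7 vs reported 103.2 → residual 23.5 km
A, B, C are mutually consistent (residuals ≈ 0); D is off by 23.5 km.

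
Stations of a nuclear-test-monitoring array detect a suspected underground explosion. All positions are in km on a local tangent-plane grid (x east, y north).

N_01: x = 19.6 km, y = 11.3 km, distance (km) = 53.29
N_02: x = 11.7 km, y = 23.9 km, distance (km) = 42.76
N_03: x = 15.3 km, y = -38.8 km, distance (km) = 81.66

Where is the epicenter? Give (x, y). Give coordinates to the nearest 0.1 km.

(-30.8, 28.6)

Circle about each station: (x − 19.6)² + (y − 11.3)² = 53.29²; (x − 11.7)² + (y − 23.9)² = 42.76²; (x − 15.3)² + (y + 38.8)² = 81.66².
Subtracting pairs of circle equations eliminates x²+y² and gives linear equations (the radical axes):
-15.8 x + 25.2 y = 1207.66
-8.6 x − 100.2 y = -2600.85
Solving the 2×2 system: x ≈ -30.8, y ≈ 28.6 km.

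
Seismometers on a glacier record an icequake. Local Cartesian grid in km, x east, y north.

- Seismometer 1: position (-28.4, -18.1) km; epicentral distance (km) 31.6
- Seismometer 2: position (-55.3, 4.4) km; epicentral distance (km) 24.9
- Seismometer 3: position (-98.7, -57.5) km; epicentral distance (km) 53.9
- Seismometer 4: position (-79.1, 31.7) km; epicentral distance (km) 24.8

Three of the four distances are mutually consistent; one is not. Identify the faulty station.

Seismometer 4

Solve using three stations at a time. Using Seismometer 1, Seismometer 2, Seismometer 3 (subtract circle equations pairwise → linear system) gives (x, y) ≈ (-59.9, -20.1).
Distances from that point to each station vs reported:
  Seismometer 1: calculated 31.6 vs reported 31.6 → residual 0.0 km
  Seismometer 2: calculated 24.9 vs reported 24.9 → residual 0.0 km
  Seismometer 3: calculated 53.9 vs reported 53.9 → residual 0.0 km
  Seismometer 4: calculated 55.2 vs reported 24.8 → residual 30.4 km
Seismometer 1, Seismometer 2, Seismometer 3 are mutually consistent (residuals ≈ 0); Seismometer 4 is off by 30.4 km.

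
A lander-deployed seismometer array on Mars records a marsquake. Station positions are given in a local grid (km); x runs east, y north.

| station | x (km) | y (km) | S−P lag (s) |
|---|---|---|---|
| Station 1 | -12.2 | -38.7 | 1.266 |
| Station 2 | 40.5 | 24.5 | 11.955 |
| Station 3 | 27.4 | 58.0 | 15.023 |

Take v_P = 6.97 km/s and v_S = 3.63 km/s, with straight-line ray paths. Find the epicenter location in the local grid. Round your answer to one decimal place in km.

x ≈ -13.5 km, y ≈ -48.2 km

Distance from S−P lag: d = Δt · v_P v_S / (v_P − v_S) = Δt · (6.97·3.63)/(6.97−3.63) ≈ 7.5752·Δt.
So d_Station 1 = 9.59, d_Station 2 = 90.56, d_Station 3 = 113.80 km.
Circle about each station: (x + 12.2)² + (y + 38.7)² = 9.59²; (x − 40.5)² + (y − 24.5)² = 90.56²; (x − 27.4)² + (y − 58.0)² = 113.80².
Subtracting the Station 1 equation from the Station 2 and Station 3 equations removes the quadratic terms:
105.4 x + 126.4 y = -7515.18
79.2 x + 193.4 y = -10390.24
Solving the 2×2 system: x ≈ -13.5, y ≈ -48.2 km.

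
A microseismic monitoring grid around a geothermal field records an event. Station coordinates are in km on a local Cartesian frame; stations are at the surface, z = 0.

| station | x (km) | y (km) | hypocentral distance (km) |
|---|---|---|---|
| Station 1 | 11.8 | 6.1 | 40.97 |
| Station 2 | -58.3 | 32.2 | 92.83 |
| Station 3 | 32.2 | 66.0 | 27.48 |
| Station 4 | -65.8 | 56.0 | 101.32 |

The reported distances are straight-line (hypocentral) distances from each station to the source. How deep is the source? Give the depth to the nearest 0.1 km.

Each station gives a sphere (x−x_i)² + (y−y_i)² + z² = d_i² (stations at z=0).
Subtracting the Station 1 sphere from Station 2 and Station 3: z² cancels, leaving linear equations in x and y:
-140.2 x + 52.2 y = -2679.59
40.8 x + 119.8 y = 6139.78
Solving: x ≈ 33.896, y ≈ 39.706 km (keep extra digits for the depth step; rounded: 33.9, 39.7).
Then from the Station 1 sphere: z² = 40.97² − (x − 11.8)² − (y − 6.1)² with x = 33.896, y = 39.706, so z ≈ 7.807 ≈ 7.8 km.
Check against Station 4 (with the unrounded solution): distance 101.32 ≈ 101.32 km. ✓

z ≈ 7.8 km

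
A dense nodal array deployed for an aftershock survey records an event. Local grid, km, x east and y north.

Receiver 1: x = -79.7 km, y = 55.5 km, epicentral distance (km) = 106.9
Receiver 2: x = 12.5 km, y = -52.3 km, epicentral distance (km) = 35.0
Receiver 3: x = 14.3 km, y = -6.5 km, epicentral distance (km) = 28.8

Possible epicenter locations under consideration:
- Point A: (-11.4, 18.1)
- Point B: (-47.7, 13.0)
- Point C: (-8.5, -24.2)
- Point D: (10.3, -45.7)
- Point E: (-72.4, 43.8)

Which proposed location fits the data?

Point C

For each candidate, compare |candidate − station| to the reported distance:
Point A: residuals Receiver 1 29.0, Receiver 2 39.3, Receiver 3 6.8 → max 39.3 km
Point B: residuals Receiver 1 53.7, Receiver 2 53.8, Receiver 3 36.2 → max 53.8 km
Point C: residuals Receiver 1 0.0, Receiver 2 0.1, Receiver 3 0.1 → max 0.1 km
Point D: residuals Receiver 1 28.5, Receiver 2 28.0, Receiver 3 10.6 → max 28.5 km
Point E: residuals Receiver 1 93.1, Receiver 2 93.2, Receiver 3 71.4 → max 93.2 km
Only Point C has all residuals ≈ 0.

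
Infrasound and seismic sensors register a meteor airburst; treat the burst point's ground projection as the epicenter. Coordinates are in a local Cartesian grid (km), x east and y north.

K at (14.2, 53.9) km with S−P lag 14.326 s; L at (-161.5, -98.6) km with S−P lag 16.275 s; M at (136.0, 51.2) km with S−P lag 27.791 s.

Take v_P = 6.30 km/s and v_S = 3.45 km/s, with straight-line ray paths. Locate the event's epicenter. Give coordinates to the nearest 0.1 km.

Distance from S−P lag: d = Δt · v_P v_S / (v_P − v_S) = Δt · (6.30·3.45)/(6.30−3.45) ≈ 7.6263·Δt.
So d_K = 109.25, d_L = 124.12, d_M = 211.94 km.
Circle about each station: (x − 14.2)² + (y − 53.9)² = 109.25²; (x + 161.5)² + (y + 98.6)² = 124.12²; (x − 136.0)² + (y − 51.2)² = 211.94².
Subtracting pairs of circle equations eliminates x²+y² and gives linear equations (the radical axes):
-351.4 x − 305.0 y = 29227.15
243.6 x − 5.4 y = -14972.41
Solving the 2×2 system: x ≈ -62.0, y ≈ -24.4 km.

(-62.0, -24.4)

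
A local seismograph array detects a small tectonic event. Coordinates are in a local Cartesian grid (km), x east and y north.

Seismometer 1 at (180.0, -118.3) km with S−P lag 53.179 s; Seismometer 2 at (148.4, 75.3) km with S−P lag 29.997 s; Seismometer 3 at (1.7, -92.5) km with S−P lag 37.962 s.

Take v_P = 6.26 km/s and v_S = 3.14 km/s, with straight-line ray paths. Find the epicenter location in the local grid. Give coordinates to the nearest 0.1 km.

-27.3 km east, 144.9 km north

Distance from S−P lag: d = Δt · v_P v_S / (v_P − v_S) = Δt · (6.26·3.14)/(6.26−3.14) ≈ 6.3001·Δt.
So d_Seismometer 1 = 335.03, d_Seismometer 2 = 188.98, d_Seismometer 3 = 239.17 km.
Circle about each station: (x − 180.0)² + (y + 118.3)² = 335.03²; (x − 148.4)² + (y − 75.3)² = 188.98²; (x − 1.7)² + (y + 92.5)² = 239.17².
Subtracting the Seismometer 1 equation from the Seismometer 2 and Seismometer 3 equations removes the quadratic terms:
-63.2 x + 387.2 y = 57829.42
-356.6 x + 51.6 y = 17207.06
Solving the 2×2 system: x ≈ -27.3, y ≈ 144.9 km.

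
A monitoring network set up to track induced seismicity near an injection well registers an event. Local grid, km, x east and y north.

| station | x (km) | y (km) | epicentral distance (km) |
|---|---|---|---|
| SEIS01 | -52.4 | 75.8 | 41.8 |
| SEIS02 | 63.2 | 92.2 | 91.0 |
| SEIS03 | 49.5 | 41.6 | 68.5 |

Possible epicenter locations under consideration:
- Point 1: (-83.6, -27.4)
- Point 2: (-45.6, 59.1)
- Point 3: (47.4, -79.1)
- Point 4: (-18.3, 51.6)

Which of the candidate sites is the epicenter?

For each candidate, compare |candidate − station| to the reported distance:
Point 1: residuals SEIS01 66.0, SEIS02 98.4, SEIS03 81.4 → max 98.4 km
Point 2: residuals SEIS01 23.8, SEIS02 22.7, SEIS03 28.2 → max 28.2 km
Point 3: residuals SEIS01 142.5, SEIS02 81.0, SEIS03 52.2 → max 142.5 km
Point 4: residuals SEIS01 0.0, SEIS02 0.1, SEIS03 0.0 → max 0.1 km
Only Point 4 has all residuals ≈ 0.

Point 4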